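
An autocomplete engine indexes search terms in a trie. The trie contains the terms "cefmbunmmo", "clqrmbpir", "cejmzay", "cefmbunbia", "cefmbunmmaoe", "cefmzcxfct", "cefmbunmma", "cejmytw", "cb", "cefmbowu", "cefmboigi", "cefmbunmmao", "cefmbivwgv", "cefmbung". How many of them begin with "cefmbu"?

6

Filter for entries beginning with "cefmbu":
Words under "cefmbu": cefmbunbia, cefmbung, cefmbunmma, cefmbunmmao, cefmbunmmaoe, cefmbunmmo
Count: 6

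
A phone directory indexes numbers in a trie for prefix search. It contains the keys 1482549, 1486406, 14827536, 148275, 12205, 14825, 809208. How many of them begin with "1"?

6

Walk to "1"; the words in its subtree are exactly those with that prefix.
Words under "1": 12205, 14825, 1482549, 148275, 14827536, 1486406
Count: 6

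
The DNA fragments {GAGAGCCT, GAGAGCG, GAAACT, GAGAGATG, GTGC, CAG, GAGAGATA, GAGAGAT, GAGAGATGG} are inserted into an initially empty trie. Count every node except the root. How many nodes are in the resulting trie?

Trie structure (* marks end of a word):
(root)
├─ C
│  └─ A
│     └─ G *
└─ G
   ├─ A
   │  ├─ A
   │  │  └─ A
   │  │     └─ C
   │  │        └─ T *
   │  └─ G
   │     └─ A
   │        └─ G
   │           ├─ A
   │           │  └─ T *
   │           │     ├─ A *
   │           │     └─ G *
   │           │        └─ G *
   │           └─ C
   │              ├─ C
   │              │  └─ T *
   │              └─ G *
   └─ T
      └─ G
         └─ C *
Counting every labelled node above: 24.

24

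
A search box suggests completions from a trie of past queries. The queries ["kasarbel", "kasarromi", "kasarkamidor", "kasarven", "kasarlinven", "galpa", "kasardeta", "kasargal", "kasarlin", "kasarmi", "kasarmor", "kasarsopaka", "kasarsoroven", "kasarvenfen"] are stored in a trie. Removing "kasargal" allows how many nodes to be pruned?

A node on "kasargal"'s path can go only if nothing else ends at it or branches off below it.
The suffix "gal" (3 nodes) is used only by "kasargal"; the node for "kasar" still has the child "b", so pruning stops there.
Nodes removed: 3

3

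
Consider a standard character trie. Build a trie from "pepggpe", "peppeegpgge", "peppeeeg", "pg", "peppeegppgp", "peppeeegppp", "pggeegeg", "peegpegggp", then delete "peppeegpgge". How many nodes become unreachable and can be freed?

3

A node on "peppeegpgge"'s path can go only if nothing else ends at it or branches off below it.
The suffix "gge" (3 nodes) is used only by "peppeegpgge"; the node for "peppeegp" still has the child "p", so pruning stops there.
Nodes removed: 3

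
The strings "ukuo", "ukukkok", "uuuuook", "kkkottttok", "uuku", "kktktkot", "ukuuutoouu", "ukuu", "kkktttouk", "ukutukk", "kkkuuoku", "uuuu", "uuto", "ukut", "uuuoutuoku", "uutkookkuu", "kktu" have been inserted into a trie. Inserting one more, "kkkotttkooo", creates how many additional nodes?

Walking "kkkotttkooo" from the root, the first 7 characters ("kkkottt") follow existing edges; "k" is the first miss.
New nodes needed: |"kkkotttkooo"| − 7 = 11 − 7 = 4.

4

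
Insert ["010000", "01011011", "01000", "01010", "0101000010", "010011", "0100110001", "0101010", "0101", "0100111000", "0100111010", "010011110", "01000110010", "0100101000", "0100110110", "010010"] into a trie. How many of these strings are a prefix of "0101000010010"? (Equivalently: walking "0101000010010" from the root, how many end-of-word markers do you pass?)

Traverse "0101000010010" character by character; count nodes along the way that are marked as word ends.
Prefixes of the query that are stored words: "0101", "01010", "0101000010"
Count: 3

3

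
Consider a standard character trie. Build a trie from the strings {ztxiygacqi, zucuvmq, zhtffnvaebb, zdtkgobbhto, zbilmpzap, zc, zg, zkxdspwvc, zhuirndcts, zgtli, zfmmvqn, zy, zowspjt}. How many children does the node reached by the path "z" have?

Walk "z" from the root, arriving at one node.
Distinct next characters after "z": b, c, d, f, g, h, k, o, t, u, y.
That node has 11 child edges.

11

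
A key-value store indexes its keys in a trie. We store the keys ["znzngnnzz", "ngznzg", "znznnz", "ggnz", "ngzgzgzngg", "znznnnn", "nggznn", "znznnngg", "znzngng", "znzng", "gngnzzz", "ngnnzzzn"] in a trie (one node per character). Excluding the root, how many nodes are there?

Trace insertions, counting only characters that open a new branch:
  "znzngnnzz" → 9 new (z, n, z, n, g, n, n, z, z)
  "ngznzg" → 6 new (n, g, z, n, z, g)
  "znznnz" → prefix "znzn" already present; 2 new (n, z)
  "ggnz" → 4 new (g, g, n, z)
  "ngzgzgzngg" → prefix "ngz" already present; 7 new (g, z, g, z, n, g, g)
  "znznnnn" → prefix "znznn" already present; 2 new (n, n)
  "nggznn" → prefix "ng" already present; 4 new (g, z, n, n)
  "znznnngg" → prefix "znznnn" already present; 2 new (g, g)
  "znzngng" → prefix "znzngn" already present; 1 new (g)
  "znzng" → prefix "znzng" already present; 0 new (none)
  "gngnzzz" → prefix "g" already present; 6 new (n, g, n, z, z, z)
  "ngnnzzzn" → prefix "ng" already present; 6 new (n, n, z, z, z, n)
Total nodes = 9 + 6 + 2 + 4 + 7 + 2 + 4 + 2 + 1 + 0 + 6 + 6 = 49

49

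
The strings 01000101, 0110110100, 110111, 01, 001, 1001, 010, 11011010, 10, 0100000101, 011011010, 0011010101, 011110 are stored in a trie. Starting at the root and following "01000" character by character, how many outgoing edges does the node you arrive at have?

2

Follow the path "01000" to its node, then look at its outgoing edges.
Characters that immediately follow "01000" among the stored strings: {0, 1}.
That node has 2 child edges.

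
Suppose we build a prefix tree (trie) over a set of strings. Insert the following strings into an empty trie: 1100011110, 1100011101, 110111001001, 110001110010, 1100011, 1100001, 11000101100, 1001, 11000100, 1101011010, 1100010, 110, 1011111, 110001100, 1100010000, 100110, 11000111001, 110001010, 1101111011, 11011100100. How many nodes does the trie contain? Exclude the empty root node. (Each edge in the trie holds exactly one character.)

57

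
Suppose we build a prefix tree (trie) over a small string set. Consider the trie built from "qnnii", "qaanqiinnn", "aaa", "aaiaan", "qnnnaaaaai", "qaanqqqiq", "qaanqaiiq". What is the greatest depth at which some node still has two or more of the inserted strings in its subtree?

5

Equivalently: take the maximum, over all pairs, of their longest common prefix length.
"qaanqaiiq" and "qaanqiinnn" agree on "qaanq" (5 characters) before diverging; nothing deeper is shared.
Longest shared-prefix length: 5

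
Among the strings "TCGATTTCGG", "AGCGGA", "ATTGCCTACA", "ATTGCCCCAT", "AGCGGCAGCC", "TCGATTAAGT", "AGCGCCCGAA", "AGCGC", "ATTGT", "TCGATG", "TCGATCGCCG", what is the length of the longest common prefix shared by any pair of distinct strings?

The deepest shared node is where two words last agree before diverging.
"ATTGCCCCAT" and "ATTGCCTACA" agree on "ATTGCC" (6 characters) before diverging; nothing deeper is shared.
Longest shared-prefix length: 6

6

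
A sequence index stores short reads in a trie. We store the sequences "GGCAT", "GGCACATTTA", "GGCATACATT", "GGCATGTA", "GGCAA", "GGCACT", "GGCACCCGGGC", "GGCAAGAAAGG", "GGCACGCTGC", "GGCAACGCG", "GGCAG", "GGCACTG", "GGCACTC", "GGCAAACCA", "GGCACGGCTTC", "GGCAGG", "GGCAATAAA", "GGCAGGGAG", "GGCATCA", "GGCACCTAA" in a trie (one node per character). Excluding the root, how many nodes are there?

67

Count nodes per top-level branch (shared prefixes stored once):
  'G'-branch (GGCAA, GGCAAACCA, GGCAACGCG, GGCAAGAAAGG, GGCAATAAA, GGCACATTTA, GGCACCCGGGC, GGCACCTAA, GGCACGCTGC, GGCACGGCTTC, GGCACT, GGCACTC, GGCACTG, GGCAG, GGCAGG, GGCAGGGAG, GGCAT, GGCATACATT, GGCATCA, GGCATGTA): 67 nodes
Sum: 67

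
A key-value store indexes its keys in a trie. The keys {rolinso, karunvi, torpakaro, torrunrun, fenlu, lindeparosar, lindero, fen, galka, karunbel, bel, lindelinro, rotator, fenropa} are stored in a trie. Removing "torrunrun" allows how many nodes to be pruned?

6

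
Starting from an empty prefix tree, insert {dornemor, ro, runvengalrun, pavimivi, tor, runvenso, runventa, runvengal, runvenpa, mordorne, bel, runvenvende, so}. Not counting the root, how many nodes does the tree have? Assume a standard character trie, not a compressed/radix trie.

56

Insert word by word; a character creates a node only if that edge doesn't already exist:
  "dornemor" → 8 new (d, o, r, n, e, m, o, r)
  "ro" → 2 new (r, o)
  "runvengalrun" → prefix "r" already present; 11 new (u, n, v, e, n, g, a, l, r, u, n)
  "pavimivi" → 8 new (p, a, v, i, m, i, v, i)
  "tor" → 3 new (t, o, r)
  "runvenso" → prefix "runven" already present; 2 new (s, o)
  "runventa" → prefix "runven" already present; 2 new (t, a)
  "runvengal" → prefix "runvengal" already present; 0 new (none)
  "runvenpa" → prefix "runven" already present; 2 new (p, a)
  "mordorne" → 8 new (m, o, r, d, o, r, n, e)
  "bel" → 3 new (b, e, l)
  "runvenvende" → prefix "runven" already present; 5 new (v, e, n, d, e)
  "so" → 2 new (s, o)
Total nodes = 8 + 2 + 11 + 8 + 3 + 2 + 2 + 0 + 2 + 8 + 3 + 5 + 2 = 56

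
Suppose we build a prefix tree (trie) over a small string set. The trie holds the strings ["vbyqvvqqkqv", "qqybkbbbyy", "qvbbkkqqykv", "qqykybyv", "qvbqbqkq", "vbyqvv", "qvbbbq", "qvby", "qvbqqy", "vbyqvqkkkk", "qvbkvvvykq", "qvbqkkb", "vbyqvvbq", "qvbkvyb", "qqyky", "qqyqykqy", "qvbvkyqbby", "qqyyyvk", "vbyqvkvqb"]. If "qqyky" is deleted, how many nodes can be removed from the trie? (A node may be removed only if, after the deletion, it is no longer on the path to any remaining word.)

A node on "qqyky"'s path can go only if nothing else ends at it or branches off below it.
Every node on "qqyky" is still needed (e.g. by "qqykybyv"), so nothing is freed.
Nodes removed: 0

0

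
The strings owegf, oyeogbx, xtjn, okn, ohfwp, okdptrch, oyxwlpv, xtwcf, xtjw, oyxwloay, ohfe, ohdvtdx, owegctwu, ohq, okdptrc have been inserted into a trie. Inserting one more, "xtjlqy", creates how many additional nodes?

3

The longest prefix of "xtjlqy" already in the trie is "xtj" (length 3).
New nodes needed: |"xtjlqy"| − 3 = 6 − 3 = 3.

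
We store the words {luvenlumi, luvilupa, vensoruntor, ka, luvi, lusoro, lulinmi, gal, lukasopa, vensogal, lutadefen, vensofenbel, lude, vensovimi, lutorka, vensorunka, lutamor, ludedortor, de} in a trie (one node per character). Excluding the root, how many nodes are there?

84

Trace insertions, counting only characters that open a new branch:
  "luvenlumi" → 9 new (l, u, v, e, n, l, u, m, i)
  "luvilupa" → prefix "luv" already present; 5 new (i, l, u, p, a)
  "vensoruntor" → 11 new (v, e, n, s, o, r, u, n, t, o, r)
  "ka" → 2 new (k, a)
  "luvi" → prefix "luvi" already present; 0 new (none)
  "lusoro" → prefix "lu" already present; 4 new (s, o, r, o)
  "lulinmi" → prefix "lu" already present; 5 new (l, i, n, m, i)
  "gal" → 3 new (g, a, l)
  "lukasopa" → prefix "lu" already present; 6 new (k, a, s, o, p, a)
  "vensogal" → prefix "venso" already present; 3 new (g, a, l)
  "lutadefen" → prefix "lu" already present; 7 new (t, a, d, e, f, e, n)
  "vensofenbel" → prefix "venso" already present; 6 new (f, e, n, b, e, l)
  "lude" → prefix "lu" already present; 2 new (d, e)
  "vensovimi" → prefix "venso" already present; 4 new (v, i, m, i)
  "lutorka" → prefix "lut" already present; 4 new (o, r, k, a)
  "vensorunka" → prefix "vensorun" already present; 2 new (k, a)
  "lutamor" → prefix "luta" already present; 3 new (m, o, r)
  "ludedortor" → prefix "lude" already present; 6 new (d, o, r, t, o, r)
  "de" → 2 new (d, e)
Total nodes = 9 + 5 + 11 + 2 + 0 + 4 + 5 + 3 + 6 + 3 + 7 + 6 + 2 + 4 + 4 + 2 + 3 + 6 + 2 = 84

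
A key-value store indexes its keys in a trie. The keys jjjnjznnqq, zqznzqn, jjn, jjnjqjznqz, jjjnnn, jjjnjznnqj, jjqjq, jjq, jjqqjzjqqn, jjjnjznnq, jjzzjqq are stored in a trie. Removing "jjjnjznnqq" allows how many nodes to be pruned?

After clearing the end-marker at "jjjnjznnqq", prune upward until reaching a node still needed by another word.
The suffix "q" (1 node) is used only by "jjjnjznnqq"; the node for "jjjnjznnq" still has the child "j", so pruning stops there.
Nodes removed: 1

1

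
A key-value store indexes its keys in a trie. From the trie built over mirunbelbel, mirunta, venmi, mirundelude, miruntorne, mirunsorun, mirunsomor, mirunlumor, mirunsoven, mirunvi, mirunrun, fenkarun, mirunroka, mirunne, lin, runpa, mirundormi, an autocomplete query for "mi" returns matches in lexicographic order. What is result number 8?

mirunsomor

Words with prefix "mi", in lexicographic order: "mirunbelbel", "mirundelude", "mirundormi", "mirunlumor", "mirunne", "mirunroka", "mirunrun", "mirunsomor", "mirunsorun", "mirunsoven", "mirunta", "miruntorne", "mirunvi"
The 8th is mirunsomor.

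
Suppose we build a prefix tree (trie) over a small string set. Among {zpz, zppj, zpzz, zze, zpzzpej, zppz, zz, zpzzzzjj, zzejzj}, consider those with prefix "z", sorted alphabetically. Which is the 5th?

zpzzpej

Words with prefix "z", in lexicographic order: "zppj", "zppz", "zpz", "zpzz", "zpzzpej", "zpzzzzjj", "zz", "zze", "zzejzj"
Position 5: zpzzpej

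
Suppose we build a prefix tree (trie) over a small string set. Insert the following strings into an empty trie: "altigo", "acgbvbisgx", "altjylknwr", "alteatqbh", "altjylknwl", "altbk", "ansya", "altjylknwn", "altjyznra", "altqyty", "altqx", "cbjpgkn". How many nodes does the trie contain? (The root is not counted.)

For each word, the new-node count is its length minus the longest prefix already in the trie:
  "altigo" → 6 new (a, l, t, i, g, o)
  "acgbvbisgx" → prefix "a" already present; 9 new (c, g, b, v, b, i, s, g, x)
  "altjylknwr" → prefix "alt" already present; 7 new (j, y, l, k, n, w, r)
  "alteatqbh" → prefix "alt" already present; 6 new (e, a, t, q, b, h)
  "altjylknwl" → prefix "altjylknw" already present; 1 new (l)
  "altbk" → prefix "alt" already present; 2 new (b, k)
  "ansya" → prefix "a" already present; 4 new (n, s, y, a)
  "altjylknwn" → prefix "altjylknw" already present; 1 new (n)
  "altjyznra" → prefix "altjy" already present; 4 new (z, n, r, a)
  "altqyty" → prefix "alt" already present; 4 new (q, y, t, y)
  "altqx" → prefix "altq" already present; 1 new (x)
  "cbjpgkn" → 7 new (c, b, j, p, g, k, n)
Total nodes = 6 + 9 + 7 + 6 + 1 + 2 + 4 + 1 + 4 + 4 + 1 + 7 = 52

52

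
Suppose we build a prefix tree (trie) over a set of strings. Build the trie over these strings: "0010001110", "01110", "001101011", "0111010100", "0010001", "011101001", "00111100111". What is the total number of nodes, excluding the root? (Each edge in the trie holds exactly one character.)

34

Insert word by word; a character creates a node only if that edge doesn't already exist:
  "0010001110" → 10 new (0, 0, 1, 0, 0, 0, 1, 1, 1, 0)
  "01110" → prefix "0" already present; 4 new (1, 1, 1, 0)
  "001101011" → prefix "001" already present; 6 new (1, 0, 1, 0, 1, 1)
  "0111010100" → prefix "01110" already present; 5 new (1, 0, 1, 0, 0)
  "0010001" → prefix "0010001" already present; 0 new (none)
  "011101001" → prefix "0111010" already present; 2 new (0, 1)
  "00111100111" → prefix "0011" already present; 7 new (1, 1, 0, 0, 1, 1, 1)
Total nodes = 10 + 4 + 6 + 5 + 0 + 2 + 7 = 34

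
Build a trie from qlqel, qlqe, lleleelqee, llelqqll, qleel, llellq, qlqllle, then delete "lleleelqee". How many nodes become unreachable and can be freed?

6

A node on "lleleelqee"'s path can go only if nothing else ends at it or branches off below it.
The suffix "eelqee" (6 nodes) is used only by "lleleelqee"; the node for "llel" still has the child "q", so pruning stops there.
Nodes removed: 6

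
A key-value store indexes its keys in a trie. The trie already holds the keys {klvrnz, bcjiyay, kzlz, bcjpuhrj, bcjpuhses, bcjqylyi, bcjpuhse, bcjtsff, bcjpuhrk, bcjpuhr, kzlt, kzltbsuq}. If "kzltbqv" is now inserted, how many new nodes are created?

Walking "kzltbqv" from the root, the first 5 characters ("kzltb") follow existing edges; "q" is the first miss.
So 7 − 5 = 2 new nodes.

2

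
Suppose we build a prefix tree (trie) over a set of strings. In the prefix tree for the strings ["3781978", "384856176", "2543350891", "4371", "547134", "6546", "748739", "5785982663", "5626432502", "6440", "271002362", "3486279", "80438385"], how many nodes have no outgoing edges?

Leaves are exactly the stored words that no other stored word extends.
Those words: "2543350891", "271002362", "3486279", "3781978", "384856176", "4371", "547134", "5626432502", "5785982663", "6440", "6546", "748739", "80438385"
Leaf count: 13

13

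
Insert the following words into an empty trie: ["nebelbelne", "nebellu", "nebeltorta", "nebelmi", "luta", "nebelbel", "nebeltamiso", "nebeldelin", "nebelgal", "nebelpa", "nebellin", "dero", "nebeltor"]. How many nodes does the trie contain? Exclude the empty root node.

44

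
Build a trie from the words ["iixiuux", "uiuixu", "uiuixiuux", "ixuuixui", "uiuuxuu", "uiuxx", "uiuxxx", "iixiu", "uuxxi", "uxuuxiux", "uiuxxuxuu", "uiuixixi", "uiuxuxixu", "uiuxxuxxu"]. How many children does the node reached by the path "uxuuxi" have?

1

Follow the path "uxuuxi" to its node, then look at its outgoing edges.
Distinct next characters after "uxuuxi": u.
That node has 1 child edge.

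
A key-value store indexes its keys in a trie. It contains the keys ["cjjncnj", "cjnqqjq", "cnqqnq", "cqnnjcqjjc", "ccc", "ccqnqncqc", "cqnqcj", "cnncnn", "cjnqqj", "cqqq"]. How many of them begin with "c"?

10

Filter for entries beginning with "c":
Matches: "ccc", "ccqnqncqc", "cjjncnj", "cjnqqj", "cjnqqjq", "cnncnn", "cnqqnq", "cqnnjcqjjc", "cqnqcj", "cqqq"
Count: 10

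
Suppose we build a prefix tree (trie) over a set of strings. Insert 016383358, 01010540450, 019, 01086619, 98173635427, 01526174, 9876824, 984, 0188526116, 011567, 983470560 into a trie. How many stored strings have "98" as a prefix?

Filter for entries beginning with "98":
Matches: "98173635427", "983470560", "984", "9876824"
Count: 4

4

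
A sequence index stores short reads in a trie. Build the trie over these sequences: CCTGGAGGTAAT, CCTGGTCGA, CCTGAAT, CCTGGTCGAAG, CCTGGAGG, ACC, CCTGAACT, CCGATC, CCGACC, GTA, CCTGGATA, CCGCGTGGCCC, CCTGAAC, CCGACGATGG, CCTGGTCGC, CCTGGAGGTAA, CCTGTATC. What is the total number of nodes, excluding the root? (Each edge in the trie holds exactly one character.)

55

Insert word by word; a character creates a node only if that edge doesn't already exist:
  "CCTGGAGGTAAT" → 12 new (C, C, T, G, G, A, G, G, T, A, A, T)
  "CCTGGTCGA" → prefix "CCTGG" already present; 4 new (T, C, G, A)
  "CCTGAAT" → prefix "CCTG" already present; 3 new (A, A, T)
  "CCTGGTCGAAG" → prefix "CCTGGTCGA" already present; 2 new (A, G)
  "CCTGGAGG" → prefix "CCTGGAGG" already present; 0 new (none)
  "ACC" → 3 new (A, C, C)
  "CCTGAACT" → prefix "CCTGAA" already present; 2 new (C, T)
  "CCGATC" → prefix "CC" already present; 4 new (G, A, T, C)
  "CCGACC" → prefix "CCGA" already present; 2 new (C, C)
  "GTA" → 3 new (G, T, A)
  "CCTGGATA" → prefix "CCTGGA" already present; 2 new (T, A)
  "CCGCGTGGCCC" → prefix "CCG" already present; 8 new (C, G, T, G, G, C, C, C)
  "CCTGAAC" → prefix "CCTGAAC" already present; 0 new (none)
  "CCGACGATGG" → prefix "CCGAC" already present; 5 new (G, A, T, G, G)
  "CCTGGTCGC" → prefix "CCTGGTCG" already present; 1 new (C)
  "CCTGGAGGTAA" → prefix "CCTGGAGGTAA" already present; 0 new (none)
  "CCTGTATC" → prefix "CCTG" already present; 4 new (T, A, T, C)
Total nodes = 12 + 4 + 3 + 2 + 0 + 3 + 2 + 4 + 2 + 3 + 2 + 8 + 0 + 5 + 1 + 0 + 4 = 55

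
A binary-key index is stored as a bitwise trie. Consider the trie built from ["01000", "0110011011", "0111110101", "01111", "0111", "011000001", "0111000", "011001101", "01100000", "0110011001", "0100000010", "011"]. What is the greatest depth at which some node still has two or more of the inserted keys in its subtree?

The deepest shared node is where two words last agree before diverging.
e.g. "011001101" and "0110011011" share the prefix "011001101" of length 9; no pair shares a longer one.
Longest shared-prefix length: 9

9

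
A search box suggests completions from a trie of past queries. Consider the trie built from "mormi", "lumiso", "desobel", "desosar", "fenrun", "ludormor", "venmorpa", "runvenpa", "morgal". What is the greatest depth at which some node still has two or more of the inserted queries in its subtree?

Equivalently: take the maximum, over all pairs, of their longest common prefix length.
e.g. "desobel" and "desosar" share the prefix "deso" of length 4; no pair shares a longer one.
Longest shared-prefix length: 4

4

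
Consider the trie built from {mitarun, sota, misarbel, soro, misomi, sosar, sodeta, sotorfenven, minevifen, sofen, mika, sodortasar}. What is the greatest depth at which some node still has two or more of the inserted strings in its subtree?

Look for the deepest trie node that still has at least two words in its subtree.
"misarbel" and "misomi" agree on "mis" (3 characters) before diverging; nothing deeper is shared.
Longest shared-prefix length: 3

3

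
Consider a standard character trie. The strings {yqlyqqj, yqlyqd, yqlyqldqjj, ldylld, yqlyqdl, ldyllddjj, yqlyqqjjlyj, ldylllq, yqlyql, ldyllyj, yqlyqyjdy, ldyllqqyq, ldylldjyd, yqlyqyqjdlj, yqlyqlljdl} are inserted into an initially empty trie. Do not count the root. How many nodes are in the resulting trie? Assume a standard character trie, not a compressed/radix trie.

For each word, the new-node count is its length minus the longest prefix already in the trie:
  "yqlyqqj" → 7 new (y, q, l, y, q, q, j)
  "yqlyqd" → prefix "yqlyq" already present; 1 new (d)
  "yqlyqldqjj" → prefix "yqlyq" already present; 5 new (l, d, q, j, j)
  "ldylld" → 6 new (l, d, y, l, l, d)
  "yqlyqdl" → prefix "yqlyqd" already present; 1 new (l)
  "ldyllddjj" → prefix "ldylld" already present; 3 new (d, j, j)
  "yqlyqqjjlyj" → prefix "yqlyqqj" already present; 4 new (j, l, y, j)
  "ldylllq" → prefix "ldyll" already present; 2 new (l, q)
  "yqlyql" → prefix "yqlyql" already present; 0 new (none)
  "ldyllyj" → prefix "ldyll" already present; 2 new (y, j)
  "yqlyqyjdy" → prefix "yqlyq" already present; 4 new (y, j, d, y)
  "ldyllqqyq" → prefix "ldyll" already present; 4 new (q, q, y, q)
  "ldylldjyd" → prefix "ldylld" already present; 3 new (j, y, d)
  "yqlyqyqjdlj" → prefix "yqlyqy" already present; 5 new (q, j, d, l, j)
  "yqlyqlljdl" → prefix "yqlyql" already present; 4 new (l, j, d, l)
Total nodes = 7 + 1 + 5 + 6 + 1 + 3 + 4 + 2 + 0 + 2 + 4 + 4 + 3 + 5 + 4 = 51

51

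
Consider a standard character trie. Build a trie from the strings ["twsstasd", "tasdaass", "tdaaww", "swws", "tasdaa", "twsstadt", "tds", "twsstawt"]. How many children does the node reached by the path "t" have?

3

Follow the path "t" to its node, then look at its outgoing edges.
Characters that immediately follow "t" among the stored strings: {a, d, w}.
That node has 3 child edges.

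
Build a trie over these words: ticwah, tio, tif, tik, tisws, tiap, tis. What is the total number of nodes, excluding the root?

Trie structure (* marks end of a word):
(root)
└─ t
   └─ i
      ├─ a
      │  └─ p *
      ├─ c
      │  └─ w
      │     └─ a
      │        └─ h *
      ├─ f *
      ├─ k *
      ├─ o *
      └─ s *
         └─ w
            └─ s *
Counting every labelled node above: 14.

14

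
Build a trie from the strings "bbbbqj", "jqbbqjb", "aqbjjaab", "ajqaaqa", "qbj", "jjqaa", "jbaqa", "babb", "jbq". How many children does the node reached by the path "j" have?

Walk "j" from the root, arriving at one node.
Distinct next characters after "j": b, j, q.
That node has 3 child edges.

3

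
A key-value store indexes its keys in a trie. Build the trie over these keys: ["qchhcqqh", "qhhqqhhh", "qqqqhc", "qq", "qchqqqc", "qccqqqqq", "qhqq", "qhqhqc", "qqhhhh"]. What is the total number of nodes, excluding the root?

Count nodes per top-level branch (shared prefixes stored once):
  'q'-branch (qccqqqqq, qchhcqqh, qchqqqc, qhhqqhhh, qhqhqc, qhqq, qq, qqhhhh, qqqqhc): 39 nodes
Sum: 39

39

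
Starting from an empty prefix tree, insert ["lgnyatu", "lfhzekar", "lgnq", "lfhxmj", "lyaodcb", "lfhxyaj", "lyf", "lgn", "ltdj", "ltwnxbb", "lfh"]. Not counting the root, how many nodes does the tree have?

36

Trie structure (* marks end of a word):
(root)
└─ l
   ├─ f
   │  └─ h *
   │     ├─ x
   │     │  ├─ m
   │     │  │  └─ j *
   │     │  └─ y
   │     │     └─ a
   │     │        └─ j *
   │     └─ z
   │        └─ e
   │           └─ k
   │              └─ a
   │                 └─ r *
   ├─ g
   │  └─ n *
   │     ├─ q *
   │     └─ y
   │        └─ a
   │           └─ t
   │              └─ u *
   ├─ t
   │  ├─ d
   │  │  └─ j *
   │  └─ w
   │     └─ n
   │        └─ x
   │           └─ b
   │              └─ b *
   └─ y
      ├─ a
      │  └─ o
      │     └─ d
      │        └─ c
      │           └─ b *
      └─ f *
Counting every labelled node above: 36.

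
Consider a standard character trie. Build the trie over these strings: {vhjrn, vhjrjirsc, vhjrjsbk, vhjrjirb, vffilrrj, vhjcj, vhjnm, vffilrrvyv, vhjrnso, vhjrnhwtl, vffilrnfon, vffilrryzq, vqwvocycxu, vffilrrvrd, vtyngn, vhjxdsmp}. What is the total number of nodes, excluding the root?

62

For each word, the new-node count is its length minus the longest prefix already in the trie:
  "vhjrn" → 5 new (v, h, j, r, n)
  "vhjrjirsc" → prefix "vhjr" already present; 5 new (j, i, r, s, c)
  "vhjrjsbk" → prefix "vhjrj" already present; 3 new (s, b, k)
  "vhjrjirb" → prefix "vhjrjir" already present; 1 new (b)
  "vffilrrj" → prefix "v" already present; 7 new (f, f, i, l, r, r, j)
  "vhjcj" → prefix "vhj" already present; 2 new (c, j)
  "vhjnm" → prefix "vhj" already present; 2 new (n, m)
  "vffilrrvyv" → prefix "vffilrr" already present; 3 new (v, y, v)
  "vhjrnso" → prefix "vhjrn" already present; 2 new (s, o)
  "vhjrnhwtl" → prefix "vhjrn" already present; 4 new (h, w, t, l)
  "vffilrnfon" → prefix "vffilr" already present; 4 new (n, f, o, n)
  "vffilrryzq" → prefix "vffilrr" already present; 3 new (y, z, q)
  "vqwvocycxu" → prefix "v" already present; 9 new (q, w, v, o, c, y, c, x, u)
  "vffilrrvrd" → prefix "vffilrrv" already present; 2 new (r, d)
  "vtyngn" → prefix "v" already present; 5 new (t, y, n, g, n)
  "vhjxdsmp" → prefix "vhj" already present; 5 new (x, d, s, m, p)
Total nodes = 5 + 5 + 3 + 1 + 7 + 2 + 2 + 3 + 2 + 4 + 4 + 3 + 9 + 2 + 5 + 5 = 62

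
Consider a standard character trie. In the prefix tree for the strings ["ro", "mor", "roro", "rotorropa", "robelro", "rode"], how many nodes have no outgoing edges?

A leaf is a node with no children — equivalently, the end of a word that is not a proper prefix of any other stored word.
Those words: "mor", "robelro", "rode", "roro", "rotorropa"
Leaf count: 5

5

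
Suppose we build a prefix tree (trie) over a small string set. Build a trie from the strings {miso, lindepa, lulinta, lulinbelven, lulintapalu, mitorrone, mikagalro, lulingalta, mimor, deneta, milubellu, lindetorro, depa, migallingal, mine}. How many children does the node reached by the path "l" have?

The children of the "l" node are the distinct next characters among strings starting with "l".
Distinct next characters after "l": i, u.
That node has 2 child edges.

2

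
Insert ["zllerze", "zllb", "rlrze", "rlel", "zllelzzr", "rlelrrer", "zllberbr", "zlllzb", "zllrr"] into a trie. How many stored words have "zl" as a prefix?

Walk to "zl"; the words in its subtree are exactly those with that prefix.
Matches: "zllb", "zllberbr", "zllelzzr", "zllerze", "zlllzb", "zllrr"
Count: 6

6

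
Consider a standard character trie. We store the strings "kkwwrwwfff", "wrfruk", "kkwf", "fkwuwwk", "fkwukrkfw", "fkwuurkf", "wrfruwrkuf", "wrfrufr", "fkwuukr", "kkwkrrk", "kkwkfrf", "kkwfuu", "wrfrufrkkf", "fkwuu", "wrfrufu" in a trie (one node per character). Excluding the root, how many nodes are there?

Trace insertions, counting only characters that open a new branch:
  "kkwwrwwfff" → 10 new (k, k, w, w, r, w, w, f, f, f)
  "wrfruk" → 6 new (w, r, f, r, u, k)
  "kkwf" → prefix "kkw" already present; 1 new (f)
  "fkwuwwk" → 7 new (f, k, w, u, w, w, k)
  "fkwukrkfw" → prefix "fkwu" already present; 5 new (k, r, k, f, w)
  "fkwuurkf" → prefix "fkwu" already present; 4 new (u, r, k, f)
  "wrfruwrkuf" → prefix "wrfru" already present; 5 new (w, r, k, u, f)
  "wrfrufr" → prefix "wrfru" already present; 2 new (f, r)
  "fkwuukr" → prefix "fkwuu" already present; 2 new (k, r)
  "kkwkrrk" → prefix "kkw" already present; 4 new (k, r, r, k)
  "kkwkfrf" → prefix "kkwk" already present; 3 new (f, r, f)
  "kkwfuu" → prefix "kkwf" already present; 2 new (u, u)
  "wrfrufrkkf" → prefix "wrfrufr" already present; 3 new (k, k, f)
  "fkwuu" → prefix "fkwuu" already present; 0 new (none)
  "wrfrufu" → prefix "wrfruf" already present; 1 new (u)
Total nodes = 10 + 6 + 1 + 7 + 5 + 4 + 5 + 2 + 2 + 4 + 3 + 2 + 3 + 0 + 1 = 55

55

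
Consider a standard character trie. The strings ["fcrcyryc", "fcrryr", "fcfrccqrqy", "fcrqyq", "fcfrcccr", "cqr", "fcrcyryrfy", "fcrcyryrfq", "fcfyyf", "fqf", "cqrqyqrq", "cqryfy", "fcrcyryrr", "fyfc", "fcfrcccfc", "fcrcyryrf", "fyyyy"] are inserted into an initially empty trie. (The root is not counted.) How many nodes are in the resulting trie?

53

For each word, the new-node count is its length minus the longest prefix already in the trie:
  "fcrcyryc" → 8 new (f, c, r, c, y, r, y, c)
  "fcrryr" → prefix "fcr" already present; 3 new (r, y, r)
  "fcfrccqrqy" → prefix "fc" already present; 8 new (f, r, c, c, q, r, q, y)
  "fcrqyq" → prefix "fcr" already present; 3 new (q, y, q)
  "fcfrcccr" → prefix "fcfrcc" already present; 2 new (c, r)
  "cqr" → 3 new (c, q, r)
  "fcrcyryrfy" → prefix "fcrcyry" already present; 3 new (r, f, y)
  "fcrcyryrfq" → prefix "fcrcyryrf" already present; 1 new (q)
  "fcfyyf" → prefix "fcf" already present; 3 new (y, y, f)
  "fqf" → prefix "f" already present; 2 new (q, f)
  "cqrqyqrq" → prefix "cqr" already present; 5 new (q, y, q, r, q)
  "cqryfy" → prefix "cqr" already present; 3 new (y, f, y)
  "fcrcyryrr" → prefix "fcrcyryr" already present; 1 new (r)
  "fyfc" → prefix "f" already present; 3 new (y, f, c)
  "fcfrcccfc" → prefix "fcfrccc" already present; 2 new (f, c)
  "fcrcyryrf" → prefix "fcrcyryrf" already present; 0 new (none)
  "fyyyy" → prefix "fy" already present; 3 new (y, y, y)
Total nodes = 8 + 3 + 8 + 3 + 2 + 3 + 3 + 1 + 3 + 2 + 5 + 3 + 1 + 3 + 2 + 0 + 3 = 53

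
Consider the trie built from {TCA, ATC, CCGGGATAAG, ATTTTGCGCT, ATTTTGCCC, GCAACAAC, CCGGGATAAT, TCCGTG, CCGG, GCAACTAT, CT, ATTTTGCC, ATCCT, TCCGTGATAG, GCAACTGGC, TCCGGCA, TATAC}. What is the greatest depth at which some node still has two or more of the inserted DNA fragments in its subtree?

Look for the deepest trie node that still has at least two words in its subtree.
e.g. "CCGGGATAAG" and "CCGGGATAAT" share the prefix "CCGGGATAA" of length 9; no pair shares a longer one.
Longest shared-prefix length: 9

9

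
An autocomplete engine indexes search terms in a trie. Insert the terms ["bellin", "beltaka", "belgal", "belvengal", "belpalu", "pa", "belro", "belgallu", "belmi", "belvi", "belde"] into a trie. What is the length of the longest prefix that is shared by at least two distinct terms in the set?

Look for the deepest trie node that still has at least two words in its subtree.
"belgal" and "belgallu" agree on "belgal" (6 characters) before diverging; nothing deeper is shared.
Longest shared-prefix length: 6

6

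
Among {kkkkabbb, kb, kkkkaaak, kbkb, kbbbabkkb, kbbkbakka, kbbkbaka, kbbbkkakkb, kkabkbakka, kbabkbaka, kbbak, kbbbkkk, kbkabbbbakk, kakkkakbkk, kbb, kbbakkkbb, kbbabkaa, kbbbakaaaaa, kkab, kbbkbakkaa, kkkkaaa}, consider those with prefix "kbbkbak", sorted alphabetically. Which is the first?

kbbkbaka

Filter for "kbbkbak…" and sort: "kbbkbaka", "kbbkbakka", "kbbkbakkaa"
The 1st is kbbkbaka.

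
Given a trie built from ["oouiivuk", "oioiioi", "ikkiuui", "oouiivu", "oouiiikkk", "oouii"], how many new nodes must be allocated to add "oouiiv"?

"oouiiv" is already a full path in the trie; only an end-marker is added.
No new nodes are needed: 0.

0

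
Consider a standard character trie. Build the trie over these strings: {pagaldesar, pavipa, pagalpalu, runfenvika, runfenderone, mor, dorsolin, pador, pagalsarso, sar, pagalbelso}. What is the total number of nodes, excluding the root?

Count nodes per top-level branch (shared prefixes stored once):
  'd'-branch (dorsolin): 8 nodes
  'm'-branch (mor): 3 nodes
  'p'-branch (pador, pagalbelso, pagaldesar, pagalpalu, pagalsarso, pavipa): 31 nodes
  'r'-branch (runfenderone, runfenvika): 16 nodes
  's'-branch (sar): 3 nodes
Sum: 61

61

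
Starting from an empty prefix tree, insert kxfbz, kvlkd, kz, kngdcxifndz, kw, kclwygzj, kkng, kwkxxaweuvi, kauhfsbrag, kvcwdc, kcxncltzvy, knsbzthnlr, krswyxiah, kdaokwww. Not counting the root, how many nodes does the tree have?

Trace insertions, counting only characters that open a new branch:
  "kxfbz" → 5 new (k, x, f, b, z)
  "kvlkd" → prefix "k" already present; 4 new (v, l, k, d)
  "kz" → prefix "k" already present; 1 new (z)
  "kngdcxifndz" → prefix "k" already present; 10 new (n, g, d, c, x, i, f, n, d, z)
  "kw" → prefix "k" already present; 1 new (w)
  "kclwygzj" → prefix "k" already present; 7 new (c, l, w, y, g, z, j)
  "kkng" → prefix "k" already present; 3 new (k, n, g)
  "kwkxxaweuvi" → prefix "kw" already present; 9 new (k, x, x, a, w, e, u, v, i)
  "kauhfsbrag" → prefix "k" already present; 9 new (a, u, h, f, s, b, r, a, g)
  "kvcwdc" → prefix "kv" already present; 4 new (c, w, d, c)
  "kcxncltzvy" → prefix "kc" already present; 8 new (x, n, c, l, t, z, v, y)
  "knsbzthnlr" → prefix "kn" already present; 8 new (s, b, z, t, h, n, l, r)
  "krswyxiah" → prefix "k" already present; 8 new (r, s, w, y, x, i, a, h)
  "kdaokwww" → prefix "k" already present; 7 new (d, a, o, k, w, w, w)
Total nodes = 5 + 4 + 1 + 10 + 1 + 7 + 3 + 9 + 9 + 4 + 8 + 8 + 8 + 7 = 84

84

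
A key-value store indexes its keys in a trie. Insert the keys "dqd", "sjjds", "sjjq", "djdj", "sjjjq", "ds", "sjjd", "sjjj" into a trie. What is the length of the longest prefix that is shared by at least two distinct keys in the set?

Equivalently: take the maximum, over all pairs, of their longest common prefix length.
e.g. "sjjd" and "sjjds" share the prefix "sjjd" of length 4; no pair shares a longer one.
Longest shared-prefix length: 4

4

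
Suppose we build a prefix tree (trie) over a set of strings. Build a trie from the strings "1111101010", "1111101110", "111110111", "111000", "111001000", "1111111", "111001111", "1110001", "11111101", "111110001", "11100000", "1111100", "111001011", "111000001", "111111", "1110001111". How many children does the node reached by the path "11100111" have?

1

The children of the "11100111" node are the distinct next characters among strings starting with "11100111".
Characters that immediately follow "11100111" among the stored strings: {1}.
That node has 1 child edge.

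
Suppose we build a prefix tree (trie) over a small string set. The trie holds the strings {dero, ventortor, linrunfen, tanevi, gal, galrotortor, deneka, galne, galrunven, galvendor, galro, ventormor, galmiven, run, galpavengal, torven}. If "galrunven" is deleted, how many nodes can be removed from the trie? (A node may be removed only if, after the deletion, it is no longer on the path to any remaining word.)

A node on "galrunven"'s path can go only if nothing else ends at it or branches off below it.
The suffix "unven" (5 nodes) is used only by "galrunven"; the node for "galr" still has the child "o", so pruning stops there.
Nodes removed: 5

5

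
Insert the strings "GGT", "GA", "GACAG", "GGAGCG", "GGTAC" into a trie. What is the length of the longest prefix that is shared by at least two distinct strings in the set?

Equivalently: take the maximum, over all pairs, of their longest common prefix length.
"GGT" and "GGTAC" agree on "GGT" (3 characters) before diverging; nothing deeper is shared.
Longest shared-prefix length: 3

3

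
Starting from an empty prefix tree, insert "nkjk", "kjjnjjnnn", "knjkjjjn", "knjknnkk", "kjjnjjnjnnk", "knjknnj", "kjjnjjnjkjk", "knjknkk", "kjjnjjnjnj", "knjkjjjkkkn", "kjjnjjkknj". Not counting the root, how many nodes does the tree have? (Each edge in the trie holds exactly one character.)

Trace insertions, counting only characters that open a new branch:
  "nkjk" → 4 new (n, k, j, k)
  "kjjnjjnnn" → 9 new (k, j, j, n, j, j, n, n, n)
  "knjkjjjn" → prefix "k" already present; 7 new (n, j, k, j, j, j, n)
  "knjknnkk" → prefix "knjk" already present; 4 new (n, n, k, k)
  "kjjnjjnjnnk" → prefix "kjjnjjn" already present; 4 new (j, n, n, k)
  "knjknnj" → prefix "knjknn" already present; 1 new (j)
  "kjjnjjnjkjk" → prefix "kjjnjjnj" already present; 3 new (k, j, k)
  "knjknkk" → prefix "knjkn" already present; 2 new (k, k)
  "kjjnjjnjnj" → prefix "kjjnjjnjn" already present; 1 new (j)
  "knjkjjjkkkn" → prefix "knjkjjj" already present; 4 new (k, k, k, n)
  "kjjnjjkknj" → prefix "kjjnjj" already present; 4 new (k, k, n, j)
Total nodes = 4 + 9 + 7 + 4 + 4 + 1 + 3 + 2 + 1 + 4 + 4 = 43

43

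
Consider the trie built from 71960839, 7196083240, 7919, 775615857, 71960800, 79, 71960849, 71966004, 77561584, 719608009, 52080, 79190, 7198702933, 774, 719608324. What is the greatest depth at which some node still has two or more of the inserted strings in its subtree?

9

The deepest shared node is where two words last agree before diverging.
"719608324" and "7196083240" agree on "719608324" (9 characters) before diverging; nothing deeper is shared.
Longest shared-prefix length: 9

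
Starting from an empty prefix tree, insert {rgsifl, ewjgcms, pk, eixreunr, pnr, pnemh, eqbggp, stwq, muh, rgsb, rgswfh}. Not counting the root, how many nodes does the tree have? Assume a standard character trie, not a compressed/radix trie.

Trace insertions, counting only characters that open a new branch:
  "rgsifl" → 6 new (r, g, s, i, f, l)
  "ewjgcms" → 7 new (e, w, j, g, c, m, s)
  "pk" → 2 new (p, k)
  "eixreunr" → prefix "e" already present; 7 new (i, x, r, e, u, n, r)
  "pnr" → prefix "p" already present; 2 new (n, r)
  "pnemh" → prefix "pn" already present; 3 new (e, m, h)
  "eqbggp" → prefix "e" already present; 5 new (q, b, g, g, p)
  "stwq" → 4 new (s, t, w, q)
  "muh" → 3 new (m, u, h)
  "rgsb" → prefix "rgs" already present; 1 new (b)
  "rgswfh" → prefix "rgs" already present; 3 new (w, f, h)
Total nodes = 6 + 7 + 2 + 7 + 2 + 3 + 5 + 4 + 3 + 1 + 3 = 43

43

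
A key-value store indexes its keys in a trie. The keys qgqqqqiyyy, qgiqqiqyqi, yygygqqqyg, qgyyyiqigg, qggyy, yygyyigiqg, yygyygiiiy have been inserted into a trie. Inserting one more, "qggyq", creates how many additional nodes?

"qggy" is already a path in the trie; the remaining "q" must be added.
New nodes needed: |"qggyq"| − 4 = 5 − 4 = 1.

1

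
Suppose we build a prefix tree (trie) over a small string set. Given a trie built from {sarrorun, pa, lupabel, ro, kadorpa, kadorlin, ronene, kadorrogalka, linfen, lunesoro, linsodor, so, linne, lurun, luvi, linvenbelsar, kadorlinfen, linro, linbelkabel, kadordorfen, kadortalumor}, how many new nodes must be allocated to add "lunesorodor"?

Walking "lunesorodor" from the root, the first 8 characters ("lunesoro") follow existing edges; "d" is the first miss.
New nodes needed: |"lunesorodor"| − 8 = 11 − 8 = 3.

3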